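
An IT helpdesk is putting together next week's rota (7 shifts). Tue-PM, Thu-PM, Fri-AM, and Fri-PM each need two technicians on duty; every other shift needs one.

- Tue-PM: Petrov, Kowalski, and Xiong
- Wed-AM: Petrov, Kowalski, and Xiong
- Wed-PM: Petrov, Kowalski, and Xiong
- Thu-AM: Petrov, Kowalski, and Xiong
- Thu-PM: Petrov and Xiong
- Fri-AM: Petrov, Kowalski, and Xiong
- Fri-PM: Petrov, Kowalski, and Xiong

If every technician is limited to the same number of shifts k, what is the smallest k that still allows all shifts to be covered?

4

With 3 technicians and 11 worker-slots to fill, someone must work at least ⌈11/3⌉ = 4 shifts, so k ≥ 4.
k = 4 works: Tue-PM→Petrov+Kowalski, Wed-AM→Petrov, Wed-PM→Petrov, Thu-AM→Kowalski, Thu-PM→Petrov+Xiong, Fri-AM→Kowalski+Xiong, Fri-PM→Kowalski+Xiong.
Loads: Petrov 4, Kowalski 4, Xiong 3 — all ≤ 4.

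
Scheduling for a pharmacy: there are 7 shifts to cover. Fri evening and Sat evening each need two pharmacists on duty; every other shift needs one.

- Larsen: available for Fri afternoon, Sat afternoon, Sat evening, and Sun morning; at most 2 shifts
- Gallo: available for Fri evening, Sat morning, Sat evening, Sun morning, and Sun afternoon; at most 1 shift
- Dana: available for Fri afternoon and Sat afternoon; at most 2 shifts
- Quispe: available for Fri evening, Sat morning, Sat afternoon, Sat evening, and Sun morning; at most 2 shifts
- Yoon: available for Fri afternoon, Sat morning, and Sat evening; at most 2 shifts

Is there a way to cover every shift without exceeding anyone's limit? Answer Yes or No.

Total capacity is 9 and 9 slots are needed, so capacity alone doesn't rule it out.
Shifts {Fri evening, Sun afternoon} need 3 worker-slots in total, but the pharmacists available for any of those shifts (Gallo and Quispe) can supply at most 2 among them. So no valid schedule exists.

No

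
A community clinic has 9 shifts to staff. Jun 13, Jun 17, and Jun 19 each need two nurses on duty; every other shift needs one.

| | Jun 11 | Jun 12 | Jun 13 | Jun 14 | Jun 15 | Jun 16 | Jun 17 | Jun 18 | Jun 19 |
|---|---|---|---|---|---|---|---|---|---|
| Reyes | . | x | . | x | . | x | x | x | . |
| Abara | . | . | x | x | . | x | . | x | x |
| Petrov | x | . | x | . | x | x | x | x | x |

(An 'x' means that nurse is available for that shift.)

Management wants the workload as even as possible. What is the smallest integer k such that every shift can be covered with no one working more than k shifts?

5

With 3 nurses and 12 worker-slots to fill, someone must work at least ⌈12/3⌉ = 4 shifts, so k ≥ 4.
k = 4 fails: Shifts {Jun 11, Jun 13, Jun 15, Jun 17, Jun 19} need 8 worker-slots in total, but the nurses available for any of those shifts (Reyes, Abara, and Petrov) can supply at most 7 among them. So no valid schedule exists.
k = 5 works: Jun 11→Petrov, Jun 12→Reyes, Jun 13→Abara+Petrov, Jun 14→Reyes, Jun 15→Petrov, Jun 16→Reyes, Jun 17→Reyes+Petrov, Jun 18→Reyes, Jun 19→Abara+Petrov.
Loads: Reyes 5, Abara 2, Petrov 5 — all ≤ 5.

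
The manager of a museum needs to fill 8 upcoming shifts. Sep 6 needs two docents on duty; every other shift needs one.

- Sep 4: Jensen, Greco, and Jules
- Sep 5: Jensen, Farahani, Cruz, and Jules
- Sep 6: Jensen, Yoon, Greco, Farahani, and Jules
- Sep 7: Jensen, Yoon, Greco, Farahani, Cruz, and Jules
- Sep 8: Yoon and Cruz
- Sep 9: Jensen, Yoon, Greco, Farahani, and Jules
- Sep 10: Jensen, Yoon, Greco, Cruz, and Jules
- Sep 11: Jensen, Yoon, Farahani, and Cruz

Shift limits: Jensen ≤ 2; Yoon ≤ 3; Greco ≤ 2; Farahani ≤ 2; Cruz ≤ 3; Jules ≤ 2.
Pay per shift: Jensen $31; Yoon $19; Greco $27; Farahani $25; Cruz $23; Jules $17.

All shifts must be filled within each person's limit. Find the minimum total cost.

Picking the cheapest available docent for each shift independently would cost $159, but that ignores the shift limits.
An optimal schedule: Sep 4→Jules, Sep 5→Jules, Sep 6→Yoon+Farahani, Sep 7→Cruz, Sep 8→Yoon, Sep 9→Yoon, Sep 10→Cruz, Sep 11→Cruz.
Total: 17 + 17 + 19 + 25 + 23 + 19 + 19 + 23 + 23 = $185.

$185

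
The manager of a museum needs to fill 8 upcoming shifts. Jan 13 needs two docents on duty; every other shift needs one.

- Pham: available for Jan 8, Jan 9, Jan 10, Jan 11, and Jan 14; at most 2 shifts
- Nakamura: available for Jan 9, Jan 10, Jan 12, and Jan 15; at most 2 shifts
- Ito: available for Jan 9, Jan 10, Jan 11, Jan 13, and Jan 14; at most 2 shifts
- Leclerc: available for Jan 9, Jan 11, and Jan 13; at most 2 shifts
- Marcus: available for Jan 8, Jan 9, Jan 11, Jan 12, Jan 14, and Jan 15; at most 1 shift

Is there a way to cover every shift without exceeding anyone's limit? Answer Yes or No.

Yes

Jan 13 can only be covered by Ito and Leclerc, so that assignment is forced.
One valid schedule: Jan 8→Pham, Jan 9→Marcus, Jan 10→Pham, Jan 11→Leclerc, Jan 12→Nakamura, Jan 13→Ito+Leclerc, Jan 14→Ito, Jan 15→Nakamura.
Loads: Pham 2/2, Nakamura 2/2, Ito 2/2, Leclerc 2/2, Marcus 1/1 — all within limits.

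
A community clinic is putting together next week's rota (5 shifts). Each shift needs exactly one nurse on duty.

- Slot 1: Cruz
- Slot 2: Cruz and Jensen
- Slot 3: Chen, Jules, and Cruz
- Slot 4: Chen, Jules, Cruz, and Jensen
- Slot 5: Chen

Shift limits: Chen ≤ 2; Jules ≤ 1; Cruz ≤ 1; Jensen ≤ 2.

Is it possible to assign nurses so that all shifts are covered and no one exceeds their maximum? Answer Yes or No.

Yes

Slot 1 can only be covered by Cruz, so that assignment is forced.
Slot 5 can only be covered by Chen, so that assignment is forced.
One valid schedule: Slot 1→Cruz, Slot 2→Jensen, Slot 3→Chen, Slot 4→Jules, Slot 5→Chen.
Loads: Chen 2/2, Jules 1/1, Cruz 1/1, Jensen 1/2 — all within limits.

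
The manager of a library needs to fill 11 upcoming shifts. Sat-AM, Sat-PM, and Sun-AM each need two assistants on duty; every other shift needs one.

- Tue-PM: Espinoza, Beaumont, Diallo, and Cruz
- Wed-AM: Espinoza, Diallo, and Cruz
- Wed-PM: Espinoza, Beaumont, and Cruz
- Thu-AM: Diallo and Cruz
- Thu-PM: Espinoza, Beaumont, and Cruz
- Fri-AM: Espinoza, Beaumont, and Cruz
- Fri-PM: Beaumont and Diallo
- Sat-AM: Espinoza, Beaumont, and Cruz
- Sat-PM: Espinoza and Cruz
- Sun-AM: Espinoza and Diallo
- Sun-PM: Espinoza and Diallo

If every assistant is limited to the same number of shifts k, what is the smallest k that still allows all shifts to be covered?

4

With 4 assistants and 14 worker-slots to fill, someone must work at least ⌈14/4⌉ = 4 shifts, so k ≥ 4.
k = 4 works: Tue-PM→Diallo, Wed-AM→Espinoza, Wed-PM→Beaumont, Thu-AM→Diallo, Thu-PM→Beaumont, Fri-AM→Cruz, Fri-PM→Beaumont, Sat-AM→Beaumont+Cruz, Sat-PM→Espinoza+Cruz, Sun-AM→Espinoza+Diallo, Sun-PM→Espinoza.
Loads: Espinoza 4, Beaumont 4, Diallo 3, Cruz 3 — all ≤ 4.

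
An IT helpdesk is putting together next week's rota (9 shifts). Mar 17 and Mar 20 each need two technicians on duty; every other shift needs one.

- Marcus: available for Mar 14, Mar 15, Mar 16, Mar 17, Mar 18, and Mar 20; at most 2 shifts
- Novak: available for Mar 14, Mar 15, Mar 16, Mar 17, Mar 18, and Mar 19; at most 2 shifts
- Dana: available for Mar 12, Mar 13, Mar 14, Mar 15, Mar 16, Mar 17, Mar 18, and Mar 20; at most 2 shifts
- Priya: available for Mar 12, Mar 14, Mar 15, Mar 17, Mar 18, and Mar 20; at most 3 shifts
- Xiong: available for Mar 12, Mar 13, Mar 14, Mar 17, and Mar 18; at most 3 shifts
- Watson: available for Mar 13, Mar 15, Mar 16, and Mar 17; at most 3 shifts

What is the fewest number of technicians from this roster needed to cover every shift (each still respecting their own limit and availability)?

11 slots to fill and no one can take more than 3, so at least ⌈11/3⌉ = 4 technicians are needed.
No set of 4 technicians can cover every shift (each such set leaves at least one shift with no one available or exceeds a cap).
Marcus, Novak, Dana, Priya, and Xiong alone can cover everything: Mar 12→Dana, Mar 13→Dana, Mar 14→Priya, Mar 15→Novak, Mar 16→Marcus, Mar 17→Priya+Xiong, Mar 18→Xiong, Mar 19→Novak, Mar 20→Marcus+Priya.

5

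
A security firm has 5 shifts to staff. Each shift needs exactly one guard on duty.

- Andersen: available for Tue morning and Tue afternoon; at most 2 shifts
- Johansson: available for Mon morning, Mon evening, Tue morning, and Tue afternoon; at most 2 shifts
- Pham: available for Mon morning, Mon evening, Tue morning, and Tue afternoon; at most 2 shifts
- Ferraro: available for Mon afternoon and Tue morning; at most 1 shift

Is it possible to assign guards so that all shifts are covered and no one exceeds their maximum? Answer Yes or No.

Mon afternoon can only be covered by Ferraro, so that assignment is forced.
One valid schedule: Mon morning→Johansson, Mon afternoon→Ferraro, Mon evening→Johansson, Tue morning→Andersen, Tue afternoon→Andersen.
Loads: Andersen 2/2, Johansson 2/2, Pham 0/2, Ferraro 1/1 — all within limits.

Yes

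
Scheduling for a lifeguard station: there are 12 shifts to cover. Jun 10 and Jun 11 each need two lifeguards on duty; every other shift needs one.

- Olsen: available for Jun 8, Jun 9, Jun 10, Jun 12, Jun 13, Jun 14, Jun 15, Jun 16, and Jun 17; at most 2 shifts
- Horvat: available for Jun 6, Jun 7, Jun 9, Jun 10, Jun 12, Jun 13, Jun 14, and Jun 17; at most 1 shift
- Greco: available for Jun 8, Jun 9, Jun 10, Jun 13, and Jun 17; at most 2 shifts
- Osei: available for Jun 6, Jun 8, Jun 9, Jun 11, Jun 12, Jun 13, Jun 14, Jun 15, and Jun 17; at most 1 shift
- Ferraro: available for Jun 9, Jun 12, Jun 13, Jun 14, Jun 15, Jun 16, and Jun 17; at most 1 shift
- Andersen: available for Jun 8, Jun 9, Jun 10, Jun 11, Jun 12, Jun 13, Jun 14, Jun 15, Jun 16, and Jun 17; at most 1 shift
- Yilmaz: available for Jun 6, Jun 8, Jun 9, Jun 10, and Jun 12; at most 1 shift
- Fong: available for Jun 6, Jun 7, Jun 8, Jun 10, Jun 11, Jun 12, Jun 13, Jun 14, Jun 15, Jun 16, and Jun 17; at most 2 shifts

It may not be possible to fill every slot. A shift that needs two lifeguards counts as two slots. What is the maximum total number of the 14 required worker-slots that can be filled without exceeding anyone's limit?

Total capacity across all lifeguards is 2+1+2+1+1+1+1+2 = 11, and 14 slots are needed, so at most 11 can be filled.
An assignment achieving 11: Jun 6→Yilmaz, Jun 7→Horvat, Jun 8→Greco, Jun 10→Greco+Fong, Jun 11→Osei+Andersen, Jun 12→Fong, Jun 14→Ferraro, Jun 15→Olsen, Jun 16→Olsen.
Loads: Olsen 2/2, Horvat 1/1, Greco 2/2, Osei 1/1, Ferraro 1/1, Andersen 1/1, Yilmaz 1/1, Fong 2/2.

11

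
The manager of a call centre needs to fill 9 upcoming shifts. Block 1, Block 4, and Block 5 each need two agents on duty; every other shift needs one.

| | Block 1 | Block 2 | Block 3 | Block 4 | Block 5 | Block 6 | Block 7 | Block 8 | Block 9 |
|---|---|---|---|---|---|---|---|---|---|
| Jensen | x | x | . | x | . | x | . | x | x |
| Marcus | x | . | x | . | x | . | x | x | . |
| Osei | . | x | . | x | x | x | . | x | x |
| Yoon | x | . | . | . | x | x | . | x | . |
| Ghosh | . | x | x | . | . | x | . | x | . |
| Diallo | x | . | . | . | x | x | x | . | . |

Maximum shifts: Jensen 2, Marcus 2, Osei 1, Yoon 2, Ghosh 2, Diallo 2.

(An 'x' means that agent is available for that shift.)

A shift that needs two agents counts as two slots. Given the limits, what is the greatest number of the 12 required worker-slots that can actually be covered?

11

Total capacity across all agents is 2+2+1+2+2+2 = 11, and 12 slots are needed, so at most 11 can be filled.
An assignment achieving 11: Block 1→Yoon+Diallo, Block 2→Ghosh, Block 3→Marcus, Block 4→Jensen+Osei, Block 5→Yoon+Diallo, Block 6→Ghosh, Block 7→Marcus, Block 9→Jensen.
Loads: Jensen 2/2, Marcus 2/2, Osei 1/1, Yoon 2/2, Ghosh 2/2, Diallo 2/2.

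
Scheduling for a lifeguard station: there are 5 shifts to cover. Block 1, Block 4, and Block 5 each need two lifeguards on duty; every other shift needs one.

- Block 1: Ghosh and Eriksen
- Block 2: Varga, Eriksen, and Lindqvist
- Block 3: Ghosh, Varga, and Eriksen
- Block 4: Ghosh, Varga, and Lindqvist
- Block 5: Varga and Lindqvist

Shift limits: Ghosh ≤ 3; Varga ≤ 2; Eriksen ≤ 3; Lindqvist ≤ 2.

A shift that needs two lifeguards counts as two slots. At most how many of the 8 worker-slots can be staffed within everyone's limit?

8

Total capacity across all lifeguards is 3+2+3+2 = 10, and 8 slots are needed, so at most 8 can be filled.
An assignment achieving 8: Block 1→Ghosh+Eriksen, Block 2→Varga, Block 3→Ghosh, Block 4→Ghosh+Lindqvist, Block 5→Varga+Lindqvist.
Loads: Ghosh 3/3, Varga 2/2, Eriksen 1/3, Lindqvist 2/2.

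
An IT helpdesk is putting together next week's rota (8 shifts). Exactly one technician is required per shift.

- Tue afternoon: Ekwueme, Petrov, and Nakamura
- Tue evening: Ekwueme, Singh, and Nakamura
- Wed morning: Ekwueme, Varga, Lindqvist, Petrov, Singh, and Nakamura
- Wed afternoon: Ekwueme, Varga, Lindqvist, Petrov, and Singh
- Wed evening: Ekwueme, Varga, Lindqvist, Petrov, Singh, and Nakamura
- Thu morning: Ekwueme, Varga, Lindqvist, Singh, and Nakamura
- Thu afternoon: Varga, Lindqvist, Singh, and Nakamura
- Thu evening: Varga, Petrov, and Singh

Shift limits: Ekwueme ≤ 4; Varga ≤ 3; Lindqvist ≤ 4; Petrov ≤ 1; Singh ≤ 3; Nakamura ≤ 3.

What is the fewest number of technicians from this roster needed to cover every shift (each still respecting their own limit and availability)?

3

8 slots to fill and no one can take more than 4, so at least ⌈8/4⌉ = 2 technicians are needed.
No set of 2 technicians can cover every shift (each such set leaves at least one shift with no one available or exceeds a cap).
Ekwueme, Varga, and Lindqvist alone can cover everything: Tue afternoon→Ekwueme, Tue evening→Ekwueme, Wed morning→Ekwueme, Wed afternoon→Ekwueme, Wed evening→Varga, Thu morning→Lindqvist, Thu afternoon→Varga, Thu evening→Varga.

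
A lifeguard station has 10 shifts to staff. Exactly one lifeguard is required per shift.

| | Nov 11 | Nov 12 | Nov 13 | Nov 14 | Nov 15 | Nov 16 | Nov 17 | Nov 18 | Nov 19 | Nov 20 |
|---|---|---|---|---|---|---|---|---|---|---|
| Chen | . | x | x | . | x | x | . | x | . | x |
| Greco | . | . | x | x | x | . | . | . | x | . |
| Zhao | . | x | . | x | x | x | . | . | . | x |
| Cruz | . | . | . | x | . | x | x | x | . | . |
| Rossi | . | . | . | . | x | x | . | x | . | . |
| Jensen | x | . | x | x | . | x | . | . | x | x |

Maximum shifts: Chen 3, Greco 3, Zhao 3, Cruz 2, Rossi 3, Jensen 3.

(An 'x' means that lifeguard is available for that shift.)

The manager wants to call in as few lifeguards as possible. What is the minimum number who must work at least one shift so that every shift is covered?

4

10 slots to fill and no one can take more than 3, so at least ⌈10/3⌉ = 4 lifeguards are needed.
Chen, Greco, Cruz, and Jensen alone can cover everything: Nov 11→Jensen, Nov 12→Chen, Nov 13→Greco, Nov 14→Greco, Nov 15→Chen, Nov 16→Cruz, Nov 17→Cruz, Nov 18→Chen, Nov 19→Greco, Nov 20→Jensen.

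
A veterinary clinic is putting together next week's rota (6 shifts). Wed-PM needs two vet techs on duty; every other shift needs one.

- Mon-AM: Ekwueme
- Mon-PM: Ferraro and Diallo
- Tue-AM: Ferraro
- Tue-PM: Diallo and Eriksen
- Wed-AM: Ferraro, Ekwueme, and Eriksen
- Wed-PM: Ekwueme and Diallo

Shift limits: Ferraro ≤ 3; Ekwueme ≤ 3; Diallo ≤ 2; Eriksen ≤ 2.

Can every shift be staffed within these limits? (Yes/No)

Yes

Mon-AM can only be covered by Ekwueme, so that assignment is forced.
Tue-AM can only be covered by Ferraro, so that assignment is forced.
Wed-PM can only be covered by Ekwueme and Diallo, so that assignment is forced.
One valid schedule: Mon-AM→Ekwueme, Mon-PM→Ferraro, Tue-AM→Ferraro, Tue-PM→Diallo, Wed-AM→Ferraro, Wed-PM→Ekwueme+Diallo.
Loads: Ferraro 3/3, Ekwueme 2/3, Diallo 2/2, Eriksen 0/2 — all within limits.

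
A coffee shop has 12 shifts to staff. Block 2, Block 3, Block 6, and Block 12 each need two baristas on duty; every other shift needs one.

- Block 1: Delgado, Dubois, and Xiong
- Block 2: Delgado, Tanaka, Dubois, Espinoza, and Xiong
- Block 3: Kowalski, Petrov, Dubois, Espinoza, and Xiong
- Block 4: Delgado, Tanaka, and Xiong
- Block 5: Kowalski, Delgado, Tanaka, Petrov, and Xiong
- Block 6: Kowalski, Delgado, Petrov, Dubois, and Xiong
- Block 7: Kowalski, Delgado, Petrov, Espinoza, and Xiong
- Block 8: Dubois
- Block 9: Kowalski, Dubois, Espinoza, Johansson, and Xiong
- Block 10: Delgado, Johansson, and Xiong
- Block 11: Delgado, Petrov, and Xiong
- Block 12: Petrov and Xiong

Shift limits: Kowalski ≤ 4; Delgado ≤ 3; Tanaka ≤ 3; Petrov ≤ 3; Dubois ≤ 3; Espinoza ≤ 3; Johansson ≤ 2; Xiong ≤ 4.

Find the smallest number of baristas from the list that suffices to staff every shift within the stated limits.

16 slots to fill and no one can take more than 4, so at least ⌈16/4⌉ = 4 baristas are needed.
Any 4 baristas together have capacity at most 4+4+3+3 = 14 < 16 slots, so 4 can never suffice.
Kowalski, Delgado, Petrov, Dubois, and Xiong alone can cover everything: Block 1→Delgado, Block 2→Dubois+Xiong, Block 3→Kowalski+Petrov, Block 4→Delgado, Block 5→Kowalski, Block 6→Dubois+Xiong, Block 7→Kowalski, Block 8→Dubois, Block 9→Kowalski, Block 10→Delgado, Block 11→Petrov, Block 12→Petrov+Xiong.

5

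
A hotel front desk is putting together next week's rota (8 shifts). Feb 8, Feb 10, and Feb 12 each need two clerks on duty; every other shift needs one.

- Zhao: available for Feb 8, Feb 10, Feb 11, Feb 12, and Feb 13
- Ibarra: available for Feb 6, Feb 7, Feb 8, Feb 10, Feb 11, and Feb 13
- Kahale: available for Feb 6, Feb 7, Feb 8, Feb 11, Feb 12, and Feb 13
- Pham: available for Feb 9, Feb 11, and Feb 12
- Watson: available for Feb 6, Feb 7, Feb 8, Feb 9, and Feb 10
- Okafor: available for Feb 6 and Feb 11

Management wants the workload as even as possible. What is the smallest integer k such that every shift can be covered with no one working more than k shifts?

2

With 6 clerks and 11 worker-slots to fill, someone must work at least ⌈11/6⌉ = 2 shifts, so k ≥ 2.
k = 2 works: Feb 6→Watson, Feb 7→Ibarra, Feb 8→Kahale+Watson, Feb 9→Pham, Feb 10→Zhao+Ibarra, Feb 11→Okafor, Feb 12→Zhao+Pham, Feb 13→Kahale.
Loads: Zhao 2, Ibarra 2, Kahale 2, Pham 2, Watson 2, Okafor 1 — all ≤ 2.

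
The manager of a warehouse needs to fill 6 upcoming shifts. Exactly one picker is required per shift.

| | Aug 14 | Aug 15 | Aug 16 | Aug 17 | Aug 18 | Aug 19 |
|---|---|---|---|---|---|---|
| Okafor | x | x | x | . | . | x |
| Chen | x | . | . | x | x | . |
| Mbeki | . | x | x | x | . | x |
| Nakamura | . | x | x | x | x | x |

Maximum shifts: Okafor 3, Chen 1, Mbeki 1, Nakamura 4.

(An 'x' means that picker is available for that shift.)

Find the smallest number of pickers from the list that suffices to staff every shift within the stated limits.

2

6 slots to fill and no one can take more than 4, so at least ⌈6/4⌉ = 2 pickers are needed.
Okafor and Nakamura alone can cover everything: Aug 14→Okafor, Aug 15→Okafor, Aug 16→Okafor, Aug 17→Nakamura, Aug 18→Nakamura, Aug 19→Nakamura.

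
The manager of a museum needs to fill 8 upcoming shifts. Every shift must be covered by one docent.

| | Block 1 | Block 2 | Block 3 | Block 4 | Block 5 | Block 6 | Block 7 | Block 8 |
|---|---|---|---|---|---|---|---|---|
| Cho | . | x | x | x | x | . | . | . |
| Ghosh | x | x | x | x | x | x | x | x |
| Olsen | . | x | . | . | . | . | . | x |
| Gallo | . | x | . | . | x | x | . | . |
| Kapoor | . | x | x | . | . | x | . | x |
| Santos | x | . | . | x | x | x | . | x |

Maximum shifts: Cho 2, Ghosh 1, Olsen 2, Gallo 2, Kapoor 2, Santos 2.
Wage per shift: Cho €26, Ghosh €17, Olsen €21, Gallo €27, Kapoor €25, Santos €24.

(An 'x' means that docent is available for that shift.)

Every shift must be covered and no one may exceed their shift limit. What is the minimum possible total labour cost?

€183

Block 7 can only be covered by Ghosh, so that assignment is forced.
Picking the cheapest available docent for each shift independently would cost €136, but that ignores the shift limits.
An optimal schedule: Block 1→Santos, Block 2→Olsen, Block 3→Kapoor, Block 4→Santos, Block 5→Cho, Block 6→Kapoor, Block 7→Ghosh, Block 8→Olsen.
Total: 24 + 21 + 25 + 24 + 26 + 25 + 17 + 21 = €183.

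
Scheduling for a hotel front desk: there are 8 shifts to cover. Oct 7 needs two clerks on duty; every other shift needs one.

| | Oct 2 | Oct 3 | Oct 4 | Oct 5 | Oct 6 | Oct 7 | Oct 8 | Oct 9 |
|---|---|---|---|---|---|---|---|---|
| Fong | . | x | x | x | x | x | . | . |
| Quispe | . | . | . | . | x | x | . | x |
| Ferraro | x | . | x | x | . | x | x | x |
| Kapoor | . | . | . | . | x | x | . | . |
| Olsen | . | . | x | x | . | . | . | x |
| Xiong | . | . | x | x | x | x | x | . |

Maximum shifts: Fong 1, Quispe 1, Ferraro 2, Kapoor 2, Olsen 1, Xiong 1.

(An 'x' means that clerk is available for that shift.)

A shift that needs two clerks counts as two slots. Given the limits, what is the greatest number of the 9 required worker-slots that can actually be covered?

Total capacity across all clerks is 1+1+2+2+1+1 = 8, and 9 slots are needed, so at most 8 can be filled.
An assignment achieving 8: Oct 2→Ferraro, Oct 3→Fong, Oct 4→Olsen, Oct 5→Xiong, Oct 6→Kapoor, Oct 7→Kapoor, Oct 8→Ferraro, Oct 9→Quispe.
Loads: Fong 1/1, Quispe 1/1, Ferraro 2/2, Kapoor 2/2, Olsen 1/1, Xiong 1/1.

8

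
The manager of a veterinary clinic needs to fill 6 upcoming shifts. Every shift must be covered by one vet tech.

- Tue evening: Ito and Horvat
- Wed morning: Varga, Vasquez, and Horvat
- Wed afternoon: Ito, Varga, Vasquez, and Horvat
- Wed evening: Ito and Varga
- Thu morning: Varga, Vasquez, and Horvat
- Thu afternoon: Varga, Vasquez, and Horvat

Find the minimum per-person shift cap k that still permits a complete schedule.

With 4 vet techs and 6 worker-slots to fill, someone must work at least ⌈6/4⌉ = 2 shifts, so k ≥ 2.
k = 2 works: Tue evening→Ito, Wed morning→Varga, Wed afternoon→Vasquez, Wed evening→Ito, Thu morning→Varga, Thu afternoon→Vasquez.
Loads: Ito 2, Varga 2, Vasquez 2, Horvat 0 — all ≤ 2.

2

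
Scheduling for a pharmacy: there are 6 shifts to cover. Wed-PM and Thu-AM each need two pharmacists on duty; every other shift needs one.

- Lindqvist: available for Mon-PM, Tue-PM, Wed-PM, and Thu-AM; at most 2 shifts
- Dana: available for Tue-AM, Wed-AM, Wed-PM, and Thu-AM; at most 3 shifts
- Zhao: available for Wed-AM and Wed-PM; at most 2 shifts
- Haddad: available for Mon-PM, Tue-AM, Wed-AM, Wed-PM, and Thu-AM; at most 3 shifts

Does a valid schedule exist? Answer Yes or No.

Yes

Tue-PM can only be covered by Lindqvist, so that assignment is forced.
One valid schedule: Mon-PM→Lindqvist, Tue-AM→Dana, Tue-PM→Lindqvist, Wed-AM→Dana, Wed-PM→Zhao+Haddad, Thu-AM→Dana+Haddad.
Loads: Lindqvist 2/2, Dana 3/3, Zhao 1/2, Haddad 2/3 — all within limits.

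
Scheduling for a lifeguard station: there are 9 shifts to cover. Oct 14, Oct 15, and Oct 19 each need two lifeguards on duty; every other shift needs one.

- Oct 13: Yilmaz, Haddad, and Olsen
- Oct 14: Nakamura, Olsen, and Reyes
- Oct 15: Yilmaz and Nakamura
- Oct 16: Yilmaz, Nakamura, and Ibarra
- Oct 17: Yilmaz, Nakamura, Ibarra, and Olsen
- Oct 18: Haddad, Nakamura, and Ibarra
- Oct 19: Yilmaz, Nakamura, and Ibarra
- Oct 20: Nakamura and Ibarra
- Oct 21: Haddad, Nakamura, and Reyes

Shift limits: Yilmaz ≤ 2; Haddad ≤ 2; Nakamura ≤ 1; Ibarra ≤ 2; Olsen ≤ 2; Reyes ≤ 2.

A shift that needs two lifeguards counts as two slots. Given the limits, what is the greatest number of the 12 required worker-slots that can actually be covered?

11

Total capacity across all lifeguards is 2+2+1+2+2+2 = 11, and 12 slots are needed, so at most 11 can be filled.
An assignment achieving 11: Oct 13→Haddad, Oct 14→Olsen+Reyes, Oct 15→Yilmaz+Nakamura, Oct 16→Yilmaz, Oct 17→Olsen, Oct 18→Haddad, Oct 19→Ibarra, Oct 20→Ibarra, Oct 21→Reyes.
Loads: Yilmaz 2/2, Haddad 2/2, Nakamura 1/1, Ibarra 2/2, Olsen 2/2, Reyes 2/2.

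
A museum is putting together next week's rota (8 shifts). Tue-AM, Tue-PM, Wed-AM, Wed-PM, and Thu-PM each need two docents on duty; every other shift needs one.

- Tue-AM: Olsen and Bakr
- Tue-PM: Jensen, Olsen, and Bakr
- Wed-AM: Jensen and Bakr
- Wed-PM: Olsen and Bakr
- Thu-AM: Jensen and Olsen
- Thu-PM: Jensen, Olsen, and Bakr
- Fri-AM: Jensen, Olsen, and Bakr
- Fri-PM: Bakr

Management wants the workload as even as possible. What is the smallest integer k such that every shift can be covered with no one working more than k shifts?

5

With 3 docents and 13 worker-slots to fill, someone must work at least ⌈13/3⌉ = 5 shifts, so k ≥ 5.
k = 5 works: Tue-AM→Olsen+Bakr, Tue-PM→Jensen+Olsen, Wed-AM→Jensen+Bakr, Wed-PM→Olsen+Bakr, Thu-AM→Jensen, Thu-PM→Jensen+Olsen, Fri-AM→Jensen, Fri-PM→Bakr.
Loads: Jensen 5, Olsen 4, Bakr 4 — all ≤ 5.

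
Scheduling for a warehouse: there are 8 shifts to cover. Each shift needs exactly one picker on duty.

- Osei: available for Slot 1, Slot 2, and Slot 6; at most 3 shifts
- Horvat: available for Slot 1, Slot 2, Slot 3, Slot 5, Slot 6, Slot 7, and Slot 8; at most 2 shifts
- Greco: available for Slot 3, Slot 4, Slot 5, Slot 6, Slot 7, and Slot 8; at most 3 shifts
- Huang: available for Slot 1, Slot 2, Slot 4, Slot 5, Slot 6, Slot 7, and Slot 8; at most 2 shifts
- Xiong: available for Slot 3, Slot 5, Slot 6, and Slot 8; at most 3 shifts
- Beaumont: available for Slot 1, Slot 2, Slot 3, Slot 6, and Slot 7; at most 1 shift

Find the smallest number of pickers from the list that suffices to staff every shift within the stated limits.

8 slots to fill and no one can take more than 3, so at least ⌈8/3⌉ = 3 pickers are needed.
Osei, Horvat, and Greco alone can cover everything: Slot 1→Osei, Slot 2→Osei, Slot 3→Horvat, Slot 4→Greco, Slot 5→Horvat, Slot 6→Osei, Slot 7→Greco, Slot 8→Greco.

3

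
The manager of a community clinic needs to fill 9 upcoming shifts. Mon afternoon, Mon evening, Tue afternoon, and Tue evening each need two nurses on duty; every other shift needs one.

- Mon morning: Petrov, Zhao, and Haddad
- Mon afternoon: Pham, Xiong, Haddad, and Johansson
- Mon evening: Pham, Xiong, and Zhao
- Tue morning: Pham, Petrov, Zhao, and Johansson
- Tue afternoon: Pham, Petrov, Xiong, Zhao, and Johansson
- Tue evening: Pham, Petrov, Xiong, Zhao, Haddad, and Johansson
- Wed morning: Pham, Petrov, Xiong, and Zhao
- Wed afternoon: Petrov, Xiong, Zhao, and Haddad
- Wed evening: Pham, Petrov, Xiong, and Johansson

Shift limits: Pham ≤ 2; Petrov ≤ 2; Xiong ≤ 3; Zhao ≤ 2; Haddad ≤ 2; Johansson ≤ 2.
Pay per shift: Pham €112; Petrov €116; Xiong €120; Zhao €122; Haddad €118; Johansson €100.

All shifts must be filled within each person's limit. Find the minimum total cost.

€1496

Picking the cheapest available nurse for each shift independently would cost €1412, but that ignores the shift limits.
An optimal schedule: Mon morning→Petrov, Mon afternoon→Haddad+Johansson, Mon evening→Pham+Xiong, Tue morning→Pham, Tue afternoon→Zhao+Johansson, Tue evening→Zhao+Haddad, Wed morning→Petrov, Wed afternoon→Xiong, Wed evening→Xiong.
Total: 116 + 118 + 100 + 112 + 120 + 112 + 122 + 100 + 122 + 118 + 116 + 120 + 120 = €1496.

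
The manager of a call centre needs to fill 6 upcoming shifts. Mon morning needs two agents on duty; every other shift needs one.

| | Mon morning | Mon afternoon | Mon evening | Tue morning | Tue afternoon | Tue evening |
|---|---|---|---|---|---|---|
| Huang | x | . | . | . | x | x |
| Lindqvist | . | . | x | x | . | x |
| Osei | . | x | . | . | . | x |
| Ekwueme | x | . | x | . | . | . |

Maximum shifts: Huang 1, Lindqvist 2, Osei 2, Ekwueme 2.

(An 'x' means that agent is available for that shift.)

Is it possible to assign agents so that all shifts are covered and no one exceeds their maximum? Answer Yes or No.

No

Total capacity is 7 and 7 slots are needed, so capacity alone doesn't rule it out.
Shifts {Mon morning, Tue afternoon} need 3 worker-slots in total, but the agents available for any of those shifts (Huang and Ekwueme) can supply at most 2 among them. So no valid schedule exists.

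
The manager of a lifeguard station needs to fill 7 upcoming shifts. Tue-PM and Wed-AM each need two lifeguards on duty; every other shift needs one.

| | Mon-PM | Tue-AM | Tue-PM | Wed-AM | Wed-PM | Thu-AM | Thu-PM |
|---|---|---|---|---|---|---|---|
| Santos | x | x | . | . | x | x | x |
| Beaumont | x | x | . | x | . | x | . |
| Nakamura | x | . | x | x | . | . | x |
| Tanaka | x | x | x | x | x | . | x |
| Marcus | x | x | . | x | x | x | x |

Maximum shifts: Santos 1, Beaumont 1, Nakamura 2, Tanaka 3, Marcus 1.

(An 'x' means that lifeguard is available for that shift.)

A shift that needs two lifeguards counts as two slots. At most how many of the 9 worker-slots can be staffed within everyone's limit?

8

Total capacity across all lifeguards is 1+1+2+3+1 = 8, and 9 slots are needed, so at most 8 can be filled.
An assignment achieving 8: Tue-AM→Tanaka, Tue-PM→Nakamura+Tanaka, Wed-AM→Nakamura+Tanaka, Wed-PM→Santos, Thu-AM→Beaumont, Thu-PM→Marcus.
Loads: Santos 1/1, Beaumont 1/1, Nakamura 2/2, Tanaka 3/3, Marcus 1/1.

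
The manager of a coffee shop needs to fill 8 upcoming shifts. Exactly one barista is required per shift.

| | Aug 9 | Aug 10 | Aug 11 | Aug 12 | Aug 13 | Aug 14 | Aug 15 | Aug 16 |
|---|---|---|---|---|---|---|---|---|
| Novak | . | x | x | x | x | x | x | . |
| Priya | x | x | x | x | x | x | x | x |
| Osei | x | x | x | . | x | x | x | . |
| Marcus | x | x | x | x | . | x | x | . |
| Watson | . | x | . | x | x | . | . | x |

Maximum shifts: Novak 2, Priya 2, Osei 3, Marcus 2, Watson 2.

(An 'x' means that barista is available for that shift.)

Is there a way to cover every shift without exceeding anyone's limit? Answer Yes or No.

One valid schedule: Aug 9→Priya, Aug 10→Marcus, Aug 11→Novak, Aug 12→Novak, Aug 13→Osei, Aug 14→Osei, Aug 15→Osei, Aug 16→Priya.
Loads: Novak 2/2, Priya 2/2, Osei 3/3, Marcus 1/2, Watson 0/2 — all within limits.

Yes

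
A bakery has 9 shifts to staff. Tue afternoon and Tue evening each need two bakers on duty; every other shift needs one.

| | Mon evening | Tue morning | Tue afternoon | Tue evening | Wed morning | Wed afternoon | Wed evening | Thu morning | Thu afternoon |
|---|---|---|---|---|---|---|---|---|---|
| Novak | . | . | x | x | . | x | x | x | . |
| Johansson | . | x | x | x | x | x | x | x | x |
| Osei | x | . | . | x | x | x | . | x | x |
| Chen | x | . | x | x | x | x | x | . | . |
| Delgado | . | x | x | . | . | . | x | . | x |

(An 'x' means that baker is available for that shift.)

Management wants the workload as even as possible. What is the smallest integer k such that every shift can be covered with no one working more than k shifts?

With 5 bakers and 11 worker-slots to fill, someone must work at least ⌈11/5⌉ = 3 shifts, so k ≥ 3.
k = 3 works: Mon evening→Osei, Tue morning→Johansson, Tue afternoon→Chen+Delgado, Tue evening→Osei+Chen, Wed morning→Johansson, Wed afternoon→Novak, Wed evening→Novak, Thu morning→Novak, Thu afternoon→Johansson.
Loads: Novak 3, Johansson 3, Osei 2, Chen 2, Delgado 1 — all ≤ 3.

3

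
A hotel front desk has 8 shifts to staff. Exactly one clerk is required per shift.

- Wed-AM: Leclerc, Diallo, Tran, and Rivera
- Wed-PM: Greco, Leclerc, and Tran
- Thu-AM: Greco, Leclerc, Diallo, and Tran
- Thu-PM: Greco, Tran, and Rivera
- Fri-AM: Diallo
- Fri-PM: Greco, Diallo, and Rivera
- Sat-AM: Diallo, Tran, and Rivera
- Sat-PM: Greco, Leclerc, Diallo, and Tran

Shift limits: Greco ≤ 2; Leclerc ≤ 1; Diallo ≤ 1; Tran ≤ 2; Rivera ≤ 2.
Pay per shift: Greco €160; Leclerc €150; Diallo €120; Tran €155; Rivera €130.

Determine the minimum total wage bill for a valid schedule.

€1160

Fri-AM can only be covered by Diallo, so that assignment is forced.
Picking the cheapest available clerk for each shift independently would cost €1000, but that ignores the shift limits.
An optimal schedule: Wed-AM→Rivera, Wed-PM→Greco, Thu-AM→Leclerc, Thu-PM→Greco, Fri-AM→Diallo, Fri-PM→Rivera, Sat-AM→Tran, Sat-PM→Tran.
Total: 130 + 160 + 150 + 160 + 120 + 130 + 155 + 155 = €1160.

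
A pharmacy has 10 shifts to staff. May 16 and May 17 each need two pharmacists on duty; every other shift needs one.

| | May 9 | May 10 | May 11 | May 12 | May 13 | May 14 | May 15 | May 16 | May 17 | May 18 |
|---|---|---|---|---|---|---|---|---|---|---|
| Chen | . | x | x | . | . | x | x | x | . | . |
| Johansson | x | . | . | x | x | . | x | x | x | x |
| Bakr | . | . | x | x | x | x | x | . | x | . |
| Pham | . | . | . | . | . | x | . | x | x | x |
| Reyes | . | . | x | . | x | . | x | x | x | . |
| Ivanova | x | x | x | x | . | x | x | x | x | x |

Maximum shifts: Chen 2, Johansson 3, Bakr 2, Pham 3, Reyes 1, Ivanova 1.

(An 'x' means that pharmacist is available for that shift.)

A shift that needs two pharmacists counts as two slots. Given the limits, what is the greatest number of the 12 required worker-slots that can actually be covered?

Total capacity across all pharmacists is 2+3+2+3+1+1 = 12, and 12 slots are needed, so at most 12 can be filled.
An assignment achieving 12: May 9→Johansson, May 10→Chen, May 11→Chen, May 12→Johansson, May 13→Johansson, May 14→Bakr, May 15→Bakr, May 16→Pham+Reyes, May 17→Pham+Ivanova, May 18→Pham.
Loads: Chen 2/2, Johansson 3/3, Bakr 2/2, Pham 3/3, Reyes 1/1, Ivanova 1/1.

12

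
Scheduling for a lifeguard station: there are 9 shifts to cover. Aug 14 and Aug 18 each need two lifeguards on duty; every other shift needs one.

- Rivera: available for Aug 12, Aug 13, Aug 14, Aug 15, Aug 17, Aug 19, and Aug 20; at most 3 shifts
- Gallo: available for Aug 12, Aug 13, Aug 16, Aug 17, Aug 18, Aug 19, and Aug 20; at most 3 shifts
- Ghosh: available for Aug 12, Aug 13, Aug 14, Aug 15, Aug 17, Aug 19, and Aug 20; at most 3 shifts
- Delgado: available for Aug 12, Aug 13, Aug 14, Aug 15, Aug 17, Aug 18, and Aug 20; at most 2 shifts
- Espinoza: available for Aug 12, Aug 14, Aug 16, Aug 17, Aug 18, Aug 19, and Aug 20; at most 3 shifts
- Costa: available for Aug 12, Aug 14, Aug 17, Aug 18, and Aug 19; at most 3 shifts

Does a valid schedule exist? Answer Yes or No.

One valid schedule: Aug 12→Gallo, Aug 13→Rivera, Aug 14→Ghosh+Delgado, Aug 15→Rivera, Aug 16→Gallo, Aug 17→Ghosh, Aug 18→Delgado+Espinoza, Aug 19→Rivera, Aug 20→Gallo.
Loads: Rivera 3/3, Gallo 3/3, Ghosh 2/3, Delgado 2/2, Espinoza 1/3, Costa 0/3 — all within limits.

Yes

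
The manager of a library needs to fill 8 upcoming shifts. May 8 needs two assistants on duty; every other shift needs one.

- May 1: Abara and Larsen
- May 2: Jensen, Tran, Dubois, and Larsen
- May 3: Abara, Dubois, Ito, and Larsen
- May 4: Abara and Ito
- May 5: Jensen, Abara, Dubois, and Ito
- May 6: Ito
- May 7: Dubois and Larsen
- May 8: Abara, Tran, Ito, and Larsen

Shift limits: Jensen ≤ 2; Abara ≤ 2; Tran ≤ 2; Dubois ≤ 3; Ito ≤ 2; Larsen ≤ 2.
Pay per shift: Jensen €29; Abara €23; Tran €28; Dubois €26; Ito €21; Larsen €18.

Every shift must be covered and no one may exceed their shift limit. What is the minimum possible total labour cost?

May 6 can only be covered by Ito, so that assignment is forced.
Picking the cheapest available assistant for each shift independently would cost €174, but that ignores the shift limits.
An optimal schedule: May 1→Larsen, May 2→Dubois, May 3→Abara, May 4→Ito, May 5→Dubois, May 6→Ito, May 7→Dubois, May 8→Larsen+Abara.
Total: 18 + 26 + 23 + 21 + 26 + 21 + 26 + 18 + 23 = €202.

€202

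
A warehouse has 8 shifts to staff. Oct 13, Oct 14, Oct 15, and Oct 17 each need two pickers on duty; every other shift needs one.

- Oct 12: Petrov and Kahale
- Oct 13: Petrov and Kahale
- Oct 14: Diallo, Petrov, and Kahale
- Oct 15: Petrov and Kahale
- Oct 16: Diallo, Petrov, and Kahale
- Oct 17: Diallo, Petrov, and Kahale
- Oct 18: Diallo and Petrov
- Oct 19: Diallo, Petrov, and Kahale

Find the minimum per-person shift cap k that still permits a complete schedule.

With 3 pickers and 12 worker-slots to fill, someone must work at least ⌈12/3⌉ = 4 shifts, so k ≥ 4.
k = 4 works: Oct 12→Petrov, Oct 13→Petrov+Kahale, Oct 14→Diallo+Petrov, Oct 15→Petrov+Kahale, Oct 16→Diallo, Oct 17→Diallo+Kahale, Oct 18→Diallo, Oct 19→Kahale.
Loads: Diallo 4, Petrov 4, Kahale 4 — all ≤ 4.

4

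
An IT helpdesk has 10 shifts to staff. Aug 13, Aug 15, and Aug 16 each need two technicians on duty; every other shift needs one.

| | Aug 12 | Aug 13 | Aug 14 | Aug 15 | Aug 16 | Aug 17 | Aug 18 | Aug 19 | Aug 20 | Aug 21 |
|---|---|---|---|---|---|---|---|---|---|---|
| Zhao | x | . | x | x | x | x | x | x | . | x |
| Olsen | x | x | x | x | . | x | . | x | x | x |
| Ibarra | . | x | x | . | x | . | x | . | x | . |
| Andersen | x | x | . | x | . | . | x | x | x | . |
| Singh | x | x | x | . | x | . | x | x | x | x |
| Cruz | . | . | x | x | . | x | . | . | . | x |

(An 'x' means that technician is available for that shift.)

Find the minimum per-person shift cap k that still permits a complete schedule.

3

With 6 technicians and 13 worker-slots to fill, someone must work at least ⌈13/6⌉ = 3 shifts, so k ≥ 3.
k = 3 works: Aug 12→Zhao, Aug 13→Andersen+Singh, Aug 14→Ibarra, Aug 15→Andersen+Cruz, Aug 16→Zhao+Ibarra, Aug 17→Zhao, Aug 18→Ibarra, Aug 19→Olsen, Aug 20→Olsen, Aug 21→Olsen.
Loads: Zhao 3, Olsen 3, Ibarra 3, Andersen 2, Singh 1, Cruz 1 — all ≤ 3.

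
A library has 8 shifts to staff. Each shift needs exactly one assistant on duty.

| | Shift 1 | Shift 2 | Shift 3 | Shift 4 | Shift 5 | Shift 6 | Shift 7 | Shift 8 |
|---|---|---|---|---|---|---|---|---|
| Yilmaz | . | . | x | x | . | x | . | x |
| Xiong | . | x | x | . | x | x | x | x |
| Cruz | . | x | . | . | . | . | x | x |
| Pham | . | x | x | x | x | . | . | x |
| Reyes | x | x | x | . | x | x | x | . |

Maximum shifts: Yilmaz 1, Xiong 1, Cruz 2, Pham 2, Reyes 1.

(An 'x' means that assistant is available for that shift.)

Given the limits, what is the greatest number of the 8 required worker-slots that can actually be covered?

7

Total capacity across all assistants is 1+1+2+2+1 = 7, and 8 slots are needed, so at most 7 can be filled.
An assignment achieving 7: Shift 1→Reyes, Shift 2→Cruz, Shift 3→Pham, Shift 4→Yilmaz, Shift 5→Xiong, Shift 7→Cruz, Shift 8→Pham.
Loads: Yilmaz 1/1, Xiong 1/1, Cruz 2/2, Pham 2/2, Reyes 1/1.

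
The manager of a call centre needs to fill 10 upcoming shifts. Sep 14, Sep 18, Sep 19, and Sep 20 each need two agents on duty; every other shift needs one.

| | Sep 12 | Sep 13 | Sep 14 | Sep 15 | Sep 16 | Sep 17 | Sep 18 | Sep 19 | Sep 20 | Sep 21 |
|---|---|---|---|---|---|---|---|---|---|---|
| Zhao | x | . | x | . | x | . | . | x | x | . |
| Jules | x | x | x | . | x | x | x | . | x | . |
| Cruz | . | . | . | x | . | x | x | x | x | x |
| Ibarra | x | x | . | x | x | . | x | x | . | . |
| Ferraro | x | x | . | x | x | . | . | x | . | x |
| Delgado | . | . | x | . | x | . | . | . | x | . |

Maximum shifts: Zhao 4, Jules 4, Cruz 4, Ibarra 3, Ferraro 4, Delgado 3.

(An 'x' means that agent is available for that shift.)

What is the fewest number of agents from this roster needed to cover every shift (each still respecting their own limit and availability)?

14 slots to fill and no one can take more than 4, so at least ⌈14/4⌉ = 4 agents are needed.
Zhao, Jules, Cruz, and Ibarra alone can cover everything: Sep 12→Zhao, Sep 13→Jules, Sep 14→Zhao+Jules, Sep 15→Cruz, Sep 16→Zhao, Sep 17→Jules, Sep 18→Jules+Ibarra, Sep 19→Cruz+Ibarra, Sep 20→Zhao+Cruz, Sep 21→Cruz.

4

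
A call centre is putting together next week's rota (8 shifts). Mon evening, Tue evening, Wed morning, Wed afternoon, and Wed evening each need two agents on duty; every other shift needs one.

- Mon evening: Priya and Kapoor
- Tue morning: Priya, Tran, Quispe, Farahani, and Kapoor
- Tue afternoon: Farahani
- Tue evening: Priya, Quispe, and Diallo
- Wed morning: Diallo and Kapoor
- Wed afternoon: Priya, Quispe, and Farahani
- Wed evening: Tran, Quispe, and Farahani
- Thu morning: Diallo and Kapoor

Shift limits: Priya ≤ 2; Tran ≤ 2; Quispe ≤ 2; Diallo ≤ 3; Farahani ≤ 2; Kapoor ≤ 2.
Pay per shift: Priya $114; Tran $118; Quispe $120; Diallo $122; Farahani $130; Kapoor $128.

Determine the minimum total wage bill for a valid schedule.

$1586

Mon evening can only be covered by Priya and Kapoor, so that assignment is forced.
Tue afternoon can only be covered by Farahani, so that assignment is forced.
Wed morning can only be covered by Diallo and Kapoor, so that assignment is forced.
Picking the cheapest available agent for each shift independently would cost $1564, but that ignores the shift limits.
An optimal schedule: Mon evening→Priya+Kapoor, Tue morning→Tran, Tue afternoon→Farahani, Tue evening→Priya+Diallo, Wed morning→Diallo+Kapoor, Wed afternoon→Quispe+Farahani, Wed evening→Tran+Quispe, Thu morning→Diallo.
Total: 114 + 128 + 118 + 130 + 114 + 122 + 122 + 128 + 120 + 130 + 118 + 120 + 122 = $1586.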